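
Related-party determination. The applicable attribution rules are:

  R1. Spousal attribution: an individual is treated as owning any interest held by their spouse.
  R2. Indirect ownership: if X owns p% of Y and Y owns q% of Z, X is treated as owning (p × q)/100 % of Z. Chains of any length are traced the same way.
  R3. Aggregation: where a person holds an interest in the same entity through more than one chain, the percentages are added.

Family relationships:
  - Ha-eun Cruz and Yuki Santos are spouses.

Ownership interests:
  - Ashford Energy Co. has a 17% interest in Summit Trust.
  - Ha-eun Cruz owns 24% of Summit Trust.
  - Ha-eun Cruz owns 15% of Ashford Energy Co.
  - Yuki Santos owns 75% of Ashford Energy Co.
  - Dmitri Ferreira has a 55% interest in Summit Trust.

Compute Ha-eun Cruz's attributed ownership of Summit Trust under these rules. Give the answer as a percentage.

By spousal attribution (R1), Ha-eun Cruz is treated as also owning Yuki Santos's interest in Ashford Energy Co, giving 15% + 75% = 90%.
Chain via Ashford Energy Co. (R2): 90% × 17% = 15.3% of Summit Trust.
Direct interest in Summit Trust: 24%.
Aggregating (R3): 15.3% + 24% = 39.3%.

39.3%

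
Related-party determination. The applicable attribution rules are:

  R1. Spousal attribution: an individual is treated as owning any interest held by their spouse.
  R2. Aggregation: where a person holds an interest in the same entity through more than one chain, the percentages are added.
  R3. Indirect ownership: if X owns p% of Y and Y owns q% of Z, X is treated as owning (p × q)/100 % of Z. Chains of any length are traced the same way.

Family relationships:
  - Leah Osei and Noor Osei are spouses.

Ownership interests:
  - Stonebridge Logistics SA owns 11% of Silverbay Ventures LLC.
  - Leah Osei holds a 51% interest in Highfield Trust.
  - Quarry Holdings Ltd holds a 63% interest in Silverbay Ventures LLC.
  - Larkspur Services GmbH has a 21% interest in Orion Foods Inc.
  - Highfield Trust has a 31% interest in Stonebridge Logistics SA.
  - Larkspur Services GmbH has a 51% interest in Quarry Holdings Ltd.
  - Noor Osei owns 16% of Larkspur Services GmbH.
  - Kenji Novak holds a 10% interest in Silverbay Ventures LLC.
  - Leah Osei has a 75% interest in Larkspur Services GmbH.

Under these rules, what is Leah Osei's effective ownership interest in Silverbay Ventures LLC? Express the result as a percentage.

30.9774%

By spousal attribution (R1), Leah Osei is treated as also owning Noor Osei's interest in Larkspur Services GmbH, giving 75% + 16% = 91%.
Chain via Highfield Trust → Stonebridge Logistics SA (R3): 51% × 31% × 11% = 1.7391% of Silverbay Ventures LLC.
Chain via Larkspur Services GmbH → Quarry Holdings Ltd (R3): 91% × 51% × 63% = 29.2383% of Silverbay Ventures LLC.
Aggregating (R2): 1.7391% + 29.2383% = 30.9774%.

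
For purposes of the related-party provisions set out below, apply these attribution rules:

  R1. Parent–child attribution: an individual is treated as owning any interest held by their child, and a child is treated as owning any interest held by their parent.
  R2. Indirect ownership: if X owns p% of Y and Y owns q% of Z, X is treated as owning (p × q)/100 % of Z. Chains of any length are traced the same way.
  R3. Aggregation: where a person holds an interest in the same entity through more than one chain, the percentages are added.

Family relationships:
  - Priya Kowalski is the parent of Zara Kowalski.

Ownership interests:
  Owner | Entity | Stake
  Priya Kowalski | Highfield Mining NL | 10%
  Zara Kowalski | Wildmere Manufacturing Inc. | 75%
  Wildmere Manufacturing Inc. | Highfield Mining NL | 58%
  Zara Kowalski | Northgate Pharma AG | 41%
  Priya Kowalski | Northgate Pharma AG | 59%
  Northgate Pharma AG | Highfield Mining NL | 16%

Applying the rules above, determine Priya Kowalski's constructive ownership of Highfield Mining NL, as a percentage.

69.5%

By parent–child attribution (R1), Priya Kowalski is treated as also owning Zara Kowalski's interest in Northgate Pharma AG, giving 59% + 41% = 100%.
By parent–child attribution (R1), Priya Kowalski is treated as owning Zara Kowalski's 75% interest in Wildmere Manufacturing Inc.
Chain via Northgate Pharma AG (R2): 100% × 16% = 16% of Highfield Mining NL.
Direct interest in Highfield Mining NL: 10%.
Chain via Wildmere Manufacturing Inc. (R2): 75% × 58% = 43.5% of Highfield Mining NL.
Aggregating (R3): 16% + 10% + 43.5% = 69.5%.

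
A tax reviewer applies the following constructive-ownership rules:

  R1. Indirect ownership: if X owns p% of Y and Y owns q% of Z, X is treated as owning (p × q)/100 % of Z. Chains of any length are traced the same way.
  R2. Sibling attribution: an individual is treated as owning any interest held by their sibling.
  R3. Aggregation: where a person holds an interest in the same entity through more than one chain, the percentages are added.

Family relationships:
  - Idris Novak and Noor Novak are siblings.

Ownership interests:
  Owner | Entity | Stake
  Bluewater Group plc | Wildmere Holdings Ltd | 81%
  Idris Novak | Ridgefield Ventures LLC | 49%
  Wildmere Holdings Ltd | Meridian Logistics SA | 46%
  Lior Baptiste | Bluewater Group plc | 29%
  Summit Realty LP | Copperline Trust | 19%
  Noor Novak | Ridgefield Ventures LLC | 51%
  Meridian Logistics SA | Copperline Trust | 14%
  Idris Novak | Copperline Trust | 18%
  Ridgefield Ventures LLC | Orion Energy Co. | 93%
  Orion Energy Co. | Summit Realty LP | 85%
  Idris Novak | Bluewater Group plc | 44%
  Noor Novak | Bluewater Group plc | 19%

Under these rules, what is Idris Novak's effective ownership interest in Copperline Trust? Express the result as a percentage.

By sibling attribution (R2), Idris Novak is treated as also owning Noor Novak's interest in Bluewater Group plc, giving 44% + 19% = 63%.
By sibling attribution (R2), Idris Novak is treated as also owning Noor Novak's interest in Ridgefield Ventures LLC, giving 49% + 51% = 100%.
Chain via Bluewater Group plc → Wildmere Holdings Ltd → Meridian Logistics SA (R1): 63% × 81% × 46% × 14% = 3.286332% of Copperline Trust.
Chain via Ridgefield Ventures LLC → Orion Energy Co. → Summit Realty LP (R1): 100% × 93% × 85% × 19% = 15.0195% of Copperline Trust.
Direct interest in Copperline Trust: 18%.
Aggregating (R3): 3.286332% + 15.0195% + 18% = 36.305832%.

36.305832%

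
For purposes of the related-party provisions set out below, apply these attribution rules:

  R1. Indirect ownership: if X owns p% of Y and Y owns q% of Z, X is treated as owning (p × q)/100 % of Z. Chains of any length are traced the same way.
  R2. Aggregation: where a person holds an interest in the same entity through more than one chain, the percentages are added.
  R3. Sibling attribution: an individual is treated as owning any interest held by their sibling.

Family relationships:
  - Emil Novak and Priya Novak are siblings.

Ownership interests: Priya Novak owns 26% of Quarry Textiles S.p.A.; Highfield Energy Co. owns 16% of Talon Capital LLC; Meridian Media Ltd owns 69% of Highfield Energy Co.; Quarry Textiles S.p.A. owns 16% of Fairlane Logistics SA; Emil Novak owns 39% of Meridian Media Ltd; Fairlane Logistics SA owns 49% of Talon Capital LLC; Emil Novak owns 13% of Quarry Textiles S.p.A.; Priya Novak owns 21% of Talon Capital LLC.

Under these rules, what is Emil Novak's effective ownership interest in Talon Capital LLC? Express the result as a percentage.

By sibling attribution (R3), Emil Novak is treated as also owning Priya Novak's interest in Quarry Textiles S.p.A, giving 13% + 26% = 39%.
By sibling attribution (R3), Emil Novak is treated as owning Priya Novak's 21% interest in Talon Capital LLC.
Chain via Meridian Media Ltd → Highfield Energy Co. (R1): 39% × 69% × 16% = 4.3056% of Talon Capital LLC.
Chain via Quarry Textiles S.p.A. → Fairlane Logistics SA (R1): 39% × 16% × 49% = 3.0576% of Talon Capital LLC.
Direct interest in Talon Capital LLC: 21%.
Aggregating (R2): 4.3056% + 3.0576% + 21% = 28.3632%.

28.3632%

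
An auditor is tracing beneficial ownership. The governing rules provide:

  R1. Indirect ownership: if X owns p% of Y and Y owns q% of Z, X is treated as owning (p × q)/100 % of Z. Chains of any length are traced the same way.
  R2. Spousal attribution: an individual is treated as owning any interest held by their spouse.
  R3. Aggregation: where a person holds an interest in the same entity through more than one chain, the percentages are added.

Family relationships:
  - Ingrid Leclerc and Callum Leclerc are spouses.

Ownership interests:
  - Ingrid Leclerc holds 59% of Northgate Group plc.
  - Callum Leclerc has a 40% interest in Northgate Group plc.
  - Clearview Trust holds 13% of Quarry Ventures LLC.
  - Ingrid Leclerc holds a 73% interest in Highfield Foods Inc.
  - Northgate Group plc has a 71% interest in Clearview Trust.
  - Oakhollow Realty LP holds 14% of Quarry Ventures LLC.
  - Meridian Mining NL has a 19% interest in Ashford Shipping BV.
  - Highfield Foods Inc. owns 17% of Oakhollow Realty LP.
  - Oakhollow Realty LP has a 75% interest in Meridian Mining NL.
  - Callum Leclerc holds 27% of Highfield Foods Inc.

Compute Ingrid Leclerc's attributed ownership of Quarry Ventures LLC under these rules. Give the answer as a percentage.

11.5177%

By spousal attribution (R2), Ingrid Leclerc is treated as also owning Callum Leclerc's interest in Northgate Group plc, giving 59% + 40% = 99%.
By spousal attribution (R2), Ingrid Leclerc is treated as also owning Callum Leclerc's interest in Highfield Foods Inc, giving 73% + 27% = 100%.
Chain via Northgate Group plc → Clearview Trust (R1): 99% × 71% × 13% = 9.1377% of Quarry Ventures LLC.
Chain via Highfield Foods Inc. → Oakhollow Realty LP (R1): 100% × 17% × 14% = 2.38% of Quarry Ventures LLC.
Aggregating (R3): 9.1377% + 2.38% = 11.5177%.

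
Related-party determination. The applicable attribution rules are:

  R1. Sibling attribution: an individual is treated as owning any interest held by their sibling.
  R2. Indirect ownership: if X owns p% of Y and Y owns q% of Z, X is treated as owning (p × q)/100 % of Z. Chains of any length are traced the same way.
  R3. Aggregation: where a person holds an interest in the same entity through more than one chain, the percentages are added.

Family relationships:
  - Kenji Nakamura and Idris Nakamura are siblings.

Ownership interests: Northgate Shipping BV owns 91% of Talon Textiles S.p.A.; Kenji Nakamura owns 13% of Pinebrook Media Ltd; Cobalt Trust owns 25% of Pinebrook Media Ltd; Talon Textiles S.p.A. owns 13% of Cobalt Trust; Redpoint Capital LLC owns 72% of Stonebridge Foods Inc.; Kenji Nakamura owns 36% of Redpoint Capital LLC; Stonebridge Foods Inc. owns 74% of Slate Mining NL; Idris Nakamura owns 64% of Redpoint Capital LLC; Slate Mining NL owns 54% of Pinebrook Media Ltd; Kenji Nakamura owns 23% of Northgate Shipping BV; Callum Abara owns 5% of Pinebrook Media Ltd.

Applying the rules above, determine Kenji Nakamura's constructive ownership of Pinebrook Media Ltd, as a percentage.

42.451425%

By sibling attribution (R1), Kenji Nakamura is treated as also owning Idris Nakamura's interest in Redpoint Capital LLC, giving 36% + 64% = 100%.
Chain via Redpoint Capital LLC → Stonebridge Foods Inc. → Slate Mining NL (R2): 100% × 72% × 74% × 54% = 28.7712% of Pinebrook Media Ltd.
Chain via Northgate Shipping BV → Talon Textiles S.p.A. → Cobalt Trust (R2): 23% × 91% × 13% × 25% = 0.680225% of Pinebrook Media Ltd.
Direct interest in Pinebrook Media Ltd: 13%.
Aggregating (R3): 28.7712% + 0.680225% + 13% = 42.451425%.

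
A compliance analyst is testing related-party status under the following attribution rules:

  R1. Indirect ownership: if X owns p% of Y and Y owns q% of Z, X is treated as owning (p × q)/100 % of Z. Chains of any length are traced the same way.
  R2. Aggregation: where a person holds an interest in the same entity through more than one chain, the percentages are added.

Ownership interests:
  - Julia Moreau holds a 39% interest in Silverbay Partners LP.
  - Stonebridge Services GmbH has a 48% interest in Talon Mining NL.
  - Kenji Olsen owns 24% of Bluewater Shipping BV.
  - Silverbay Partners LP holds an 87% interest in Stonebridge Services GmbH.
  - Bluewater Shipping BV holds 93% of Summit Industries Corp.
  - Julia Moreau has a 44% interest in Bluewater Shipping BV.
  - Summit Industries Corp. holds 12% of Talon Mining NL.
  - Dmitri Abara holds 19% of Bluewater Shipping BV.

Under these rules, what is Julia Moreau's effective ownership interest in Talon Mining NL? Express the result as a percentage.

21.1968%

Chain via Bluewater Shipping BV → Summit Industries Corp. (R1): 44% × 93% × 12% = 4.9104% of Talon Mining NL.
Chain via Silverbay Partners LP → Stonebridge Services GmbH (R1): 39% × 87% × 48% = 16.2864% of Talon Mining NL.
Aggregating (R2): 4.9104% + 16.2864% = 21.1968%.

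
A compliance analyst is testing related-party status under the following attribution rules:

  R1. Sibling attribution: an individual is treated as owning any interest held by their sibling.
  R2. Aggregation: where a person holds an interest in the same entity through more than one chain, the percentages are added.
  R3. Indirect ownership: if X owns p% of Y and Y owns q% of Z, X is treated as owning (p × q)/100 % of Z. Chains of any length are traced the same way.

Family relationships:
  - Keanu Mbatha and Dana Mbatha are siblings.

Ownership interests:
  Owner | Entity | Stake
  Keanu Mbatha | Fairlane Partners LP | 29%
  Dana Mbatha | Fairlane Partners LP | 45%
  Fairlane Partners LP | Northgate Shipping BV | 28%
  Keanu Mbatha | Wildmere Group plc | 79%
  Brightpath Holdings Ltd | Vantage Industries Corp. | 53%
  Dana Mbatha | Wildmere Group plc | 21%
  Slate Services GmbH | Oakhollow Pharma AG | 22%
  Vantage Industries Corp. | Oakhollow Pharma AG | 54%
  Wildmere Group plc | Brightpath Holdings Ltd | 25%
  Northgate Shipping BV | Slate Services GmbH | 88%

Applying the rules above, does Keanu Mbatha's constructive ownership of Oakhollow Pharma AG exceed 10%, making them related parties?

By sibling attribution (R1), Keanu Mbatha is treated as also owning Dana Mbatha's interest in Fairlane Partners LP, giving 29% + 45% = 74%.
By sibling attribution (R1), Keanu Mbatha is treated as also owning Dana Mbatha's interest in Wildmere Group plc, giving 79% + 21% = 100%.
Chain via Fairlane Partners LP → Northgate Shipping BV → Slate Services GmbH (R3): 74% × 28% × 88% × 22% = 4.011392% of Oakhollow Pharma AG.
Chain via Wildmere Group plc → Brightpath Holdings Ltd → Vantage Industries Corp. (R3): 100% × 25% × 53% × 54% = 7.155% of Oakhollow Pharma AG.
Aggregating (R2): 4.011392% + 7.155% = 11.166392%.
11.166392% exceeds the 10% threshold, so Keanu is a related party to Oakhollow Pharma AG.

Yes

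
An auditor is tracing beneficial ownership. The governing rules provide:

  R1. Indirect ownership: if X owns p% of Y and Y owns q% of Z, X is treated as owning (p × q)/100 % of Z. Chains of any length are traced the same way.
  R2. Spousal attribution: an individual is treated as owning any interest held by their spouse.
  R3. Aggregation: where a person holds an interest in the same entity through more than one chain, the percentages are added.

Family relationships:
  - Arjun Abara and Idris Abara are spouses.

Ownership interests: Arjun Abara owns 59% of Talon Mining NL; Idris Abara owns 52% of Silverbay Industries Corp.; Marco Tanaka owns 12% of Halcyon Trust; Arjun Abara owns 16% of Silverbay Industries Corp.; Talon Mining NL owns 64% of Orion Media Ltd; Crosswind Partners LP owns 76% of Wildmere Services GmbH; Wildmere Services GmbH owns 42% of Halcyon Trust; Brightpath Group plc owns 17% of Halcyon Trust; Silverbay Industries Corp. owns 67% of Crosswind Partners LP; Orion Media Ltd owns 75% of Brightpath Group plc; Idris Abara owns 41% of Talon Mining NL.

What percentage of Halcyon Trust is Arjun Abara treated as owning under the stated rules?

22.702752%

By spousal attribution (R2), Arjun Abara is treated as also owning Idris Abara's interest in Talon Mining NL, giving 59% + 41% = 100%.
By spousal attribution (R2), Arjun Abara is treated as also owning Idris Abara's interest in Silverbay Industries Corp, giving 16% + 52% = 68%.
Chain via Talon Mining NL → Orion Media Ltd → Brightpath Group plc (R1): 100% × 64% × 75% × 17% = 8.16% of Halcyon Trust.
Chain via Silverbay Industries Corp. → Crosswind Partners LP → Wildmere Services GmbH (R1): 68% × 67% × 76% × 42% = 14.542752% of Halcyon Trust.
Aggregating (R3): 8.16% + 14.542752% = 22.702752%.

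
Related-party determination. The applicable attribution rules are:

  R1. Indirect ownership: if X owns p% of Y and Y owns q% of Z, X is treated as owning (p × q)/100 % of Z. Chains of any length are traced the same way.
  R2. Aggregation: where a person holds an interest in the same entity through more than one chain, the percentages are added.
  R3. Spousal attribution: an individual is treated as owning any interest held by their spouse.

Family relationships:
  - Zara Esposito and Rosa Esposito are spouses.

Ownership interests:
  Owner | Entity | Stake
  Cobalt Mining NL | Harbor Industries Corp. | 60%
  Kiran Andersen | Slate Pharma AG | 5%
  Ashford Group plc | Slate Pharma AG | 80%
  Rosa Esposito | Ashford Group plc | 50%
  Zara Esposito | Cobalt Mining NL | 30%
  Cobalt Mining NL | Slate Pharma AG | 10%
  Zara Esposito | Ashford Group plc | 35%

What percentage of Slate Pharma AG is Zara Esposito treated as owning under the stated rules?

By spousal attribution (R3), Zara Esposito is treated as also owning Rosa Esposito's interest in Ashford Group plc, giving 35% + 50% = 85%.
Chain via Cobalt Mining NL (R1): 30% × 10% = 3% of Slate Pharma AG.
Chain via Ashford Group plc (R1): 85% × 80% = 68% of Slate Pharma AG.
Aggregating (R2): 3% + 68% = 71%.

71%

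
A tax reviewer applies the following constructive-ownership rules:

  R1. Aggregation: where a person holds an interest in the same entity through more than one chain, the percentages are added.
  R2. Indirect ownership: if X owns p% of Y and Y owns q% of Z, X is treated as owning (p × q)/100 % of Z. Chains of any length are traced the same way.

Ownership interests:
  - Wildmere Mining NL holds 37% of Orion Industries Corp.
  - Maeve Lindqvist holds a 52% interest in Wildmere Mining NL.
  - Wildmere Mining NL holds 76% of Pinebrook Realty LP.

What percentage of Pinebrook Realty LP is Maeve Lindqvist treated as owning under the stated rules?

Chain via Wildmere Mining NL (R2): 52% × 76% = 39.52% of Pinebrook Realty LP.

39.52%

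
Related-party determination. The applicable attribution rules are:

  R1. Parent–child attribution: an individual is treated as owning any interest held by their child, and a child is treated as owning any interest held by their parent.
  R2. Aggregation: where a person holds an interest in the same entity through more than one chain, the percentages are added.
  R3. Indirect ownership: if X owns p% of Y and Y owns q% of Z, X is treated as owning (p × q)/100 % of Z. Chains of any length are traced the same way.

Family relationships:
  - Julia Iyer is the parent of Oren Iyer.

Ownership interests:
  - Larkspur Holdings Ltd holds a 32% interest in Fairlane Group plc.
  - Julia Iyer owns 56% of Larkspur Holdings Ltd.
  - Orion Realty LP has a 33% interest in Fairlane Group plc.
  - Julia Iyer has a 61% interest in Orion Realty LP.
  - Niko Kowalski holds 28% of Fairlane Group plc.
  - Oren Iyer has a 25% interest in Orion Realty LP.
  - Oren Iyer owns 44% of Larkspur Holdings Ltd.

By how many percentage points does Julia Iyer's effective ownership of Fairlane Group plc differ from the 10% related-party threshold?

50.38

By parent–child attribution (R1), Julia Iyer is treated as also owning Oren Iyer's interest in Orion Realty LP, giving 61% + 25% = 86%.
By parent–child attribution (R1), Julia Iyer is treated as also owning Oren Iyer's interest in Larkspur Holdings Ltd, giving 56% + 44% = 100%.
Chain via Orion Realty LP (R3): 86% × 33% = 28.38% of Fairlane Group plc.
Chain via Larkspur Holdings Ltd (R3): 100% × 32% = 32% of Fairlane Group plc.
Aggregating (R2): 28.38% + 32% = 60.38%.
60.38% exceeds the 10% threshold by 50.38 percentage points.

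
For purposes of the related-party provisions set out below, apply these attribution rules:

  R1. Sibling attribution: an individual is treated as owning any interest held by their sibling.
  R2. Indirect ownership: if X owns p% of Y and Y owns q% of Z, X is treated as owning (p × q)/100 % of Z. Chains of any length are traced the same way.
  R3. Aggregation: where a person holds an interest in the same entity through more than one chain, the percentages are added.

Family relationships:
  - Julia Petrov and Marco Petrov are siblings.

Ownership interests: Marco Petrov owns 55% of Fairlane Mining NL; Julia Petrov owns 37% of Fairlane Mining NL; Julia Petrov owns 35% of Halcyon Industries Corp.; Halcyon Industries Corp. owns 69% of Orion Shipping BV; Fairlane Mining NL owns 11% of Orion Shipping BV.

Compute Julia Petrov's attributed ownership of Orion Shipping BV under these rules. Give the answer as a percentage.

34.27%

By sibling attribution (R1), Julia Petrov is treated as also owning Marco Petrov's interest in Fairlane Mining NL, giving 37% + 55% = 92%.
Chain via Halcyon Industries Corp. (R2): 35% × 69% = 24.15% of Orion Shipping BV.
Chain via Fairlane Mining NL (R2): 92% × 11% = 10.12% of Orion Shipping BV.
Aggregating (R3): 24.15% + 10.12% = 34.27%.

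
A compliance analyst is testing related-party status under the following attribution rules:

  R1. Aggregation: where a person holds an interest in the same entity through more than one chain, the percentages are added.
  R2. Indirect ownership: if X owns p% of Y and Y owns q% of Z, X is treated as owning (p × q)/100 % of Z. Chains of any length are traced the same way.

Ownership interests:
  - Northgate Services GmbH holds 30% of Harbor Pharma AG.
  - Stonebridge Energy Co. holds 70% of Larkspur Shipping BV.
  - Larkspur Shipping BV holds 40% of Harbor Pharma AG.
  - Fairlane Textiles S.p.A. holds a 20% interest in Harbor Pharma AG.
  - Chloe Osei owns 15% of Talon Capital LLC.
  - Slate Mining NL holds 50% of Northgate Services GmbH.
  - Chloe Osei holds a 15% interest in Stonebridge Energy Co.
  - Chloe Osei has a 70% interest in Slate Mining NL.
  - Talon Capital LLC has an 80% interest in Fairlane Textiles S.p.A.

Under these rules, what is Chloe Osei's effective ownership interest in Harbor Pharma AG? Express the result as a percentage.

Chain via Talon Capital LLC → Fairlane Textiles S.p.A. (R2): 15% × 80% × 20% = 2.4% of Harbor Pharma AG.
Chain via Stonebridge Energy Co. → Larkspur Shipping BV (R2): 15% × 70% × 40% = 4.2% of Harbor Pharma AG.
Chain via Slate Mining NL → Northgate Services GmbH (R2): 70% × 50% × 30% = 10.5% of Harbor Pharma AG.
Aggregating (R1): 2.4% + 4.2% + 10.5% = 17.1%.

17.1%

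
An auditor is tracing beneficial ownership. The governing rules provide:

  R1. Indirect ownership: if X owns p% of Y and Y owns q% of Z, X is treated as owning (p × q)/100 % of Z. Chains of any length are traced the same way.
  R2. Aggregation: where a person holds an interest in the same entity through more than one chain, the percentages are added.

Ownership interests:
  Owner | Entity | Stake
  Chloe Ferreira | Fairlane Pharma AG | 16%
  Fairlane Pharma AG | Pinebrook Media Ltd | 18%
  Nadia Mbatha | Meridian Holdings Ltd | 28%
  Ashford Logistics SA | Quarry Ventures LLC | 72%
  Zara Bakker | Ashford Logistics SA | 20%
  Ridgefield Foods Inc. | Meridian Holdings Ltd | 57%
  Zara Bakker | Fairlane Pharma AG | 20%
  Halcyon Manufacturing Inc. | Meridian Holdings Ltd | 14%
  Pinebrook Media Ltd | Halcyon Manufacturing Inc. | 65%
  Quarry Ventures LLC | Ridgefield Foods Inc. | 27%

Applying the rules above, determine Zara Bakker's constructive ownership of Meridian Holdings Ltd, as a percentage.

Chain via Fairlane Pharma AG → Pinebrook Media Ltd → Halcyon Manufacturing Inc. (R1): 20% × 18% × 65% × 14% = 0.3276% of Meridian Holdings Ltd.
Chain via Ashford Logistics SA → Quarry Ventures LLC → Ridgefield Foods Inc. (R1): 20% × 72% × 27% × 57% = 2.21616% of Meridian Holdings Ltd.
Aggregating (R2): 0.3276% + 2.21616% = 2.54376%.

2.54376%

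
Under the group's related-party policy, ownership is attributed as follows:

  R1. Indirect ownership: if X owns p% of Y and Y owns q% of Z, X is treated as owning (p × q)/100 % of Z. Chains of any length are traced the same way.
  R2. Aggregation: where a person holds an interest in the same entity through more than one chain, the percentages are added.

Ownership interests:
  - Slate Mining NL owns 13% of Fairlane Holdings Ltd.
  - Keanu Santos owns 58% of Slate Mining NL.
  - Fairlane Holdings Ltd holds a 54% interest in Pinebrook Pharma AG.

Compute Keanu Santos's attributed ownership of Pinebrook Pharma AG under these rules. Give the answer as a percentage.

Chain via Slate Mining NL → Fairlane Holdings Ltd (R1): 58% × 13% × 54% = 4.0716% of Pinebrook Pharma AG.

4.0716%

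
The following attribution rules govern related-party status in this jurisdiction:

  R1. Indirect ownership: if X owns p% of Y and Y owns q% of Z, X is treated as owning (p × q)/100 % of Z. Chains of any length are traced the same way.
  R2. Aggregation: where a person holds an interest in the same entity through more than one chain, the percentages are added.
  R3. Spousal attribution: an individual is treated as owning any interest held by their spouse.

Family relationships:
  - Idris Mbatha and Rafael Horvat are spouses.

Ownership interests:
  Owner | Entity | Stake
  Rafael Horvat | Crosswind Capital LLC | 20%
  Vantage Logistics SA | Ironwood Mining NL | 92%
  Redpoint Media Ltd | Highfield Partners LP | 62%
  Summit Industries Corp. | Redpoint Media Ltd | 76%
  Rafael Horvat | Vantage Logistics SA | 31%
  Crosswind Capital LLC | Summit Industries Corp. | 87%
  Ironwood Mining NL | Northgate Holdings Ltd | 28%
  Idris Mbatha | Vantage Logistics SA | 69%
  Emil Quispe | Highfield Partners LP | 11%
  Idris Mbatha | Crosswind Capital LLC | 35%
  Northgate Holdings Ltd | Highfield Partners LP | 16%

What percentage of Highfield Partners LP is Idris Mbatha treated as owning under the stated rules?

By spousal attribution (R3), Idris Mbatha is treated as also owning Rafael Horvat's interest in Vantage Logistics SA, giving 69% + 31% = 100%.
By spousal attribution (R3), Idris Mbatha is treated as also owning Rafael Horvat's interest in Crosswind Capital LLC, giving 35% + 20% = 55%.
Chain via Vantage Logistics SA → Ironwood Mining NL → Northgate Holdings Ltd (R1): 100% × 92% × 28% × 16% = 4.1216% of Highfield Partners LP.
Chain via Crosswind Capital LLC → Summit Industries Corp. → Redpoint Media Ltd (R1): 55% × 87% × 76% × 62% = 22.54692% of Highfield Partners LP.
Aggregating (R2): 4.1216% + 22.54692% = 26.66852%.

26.66852%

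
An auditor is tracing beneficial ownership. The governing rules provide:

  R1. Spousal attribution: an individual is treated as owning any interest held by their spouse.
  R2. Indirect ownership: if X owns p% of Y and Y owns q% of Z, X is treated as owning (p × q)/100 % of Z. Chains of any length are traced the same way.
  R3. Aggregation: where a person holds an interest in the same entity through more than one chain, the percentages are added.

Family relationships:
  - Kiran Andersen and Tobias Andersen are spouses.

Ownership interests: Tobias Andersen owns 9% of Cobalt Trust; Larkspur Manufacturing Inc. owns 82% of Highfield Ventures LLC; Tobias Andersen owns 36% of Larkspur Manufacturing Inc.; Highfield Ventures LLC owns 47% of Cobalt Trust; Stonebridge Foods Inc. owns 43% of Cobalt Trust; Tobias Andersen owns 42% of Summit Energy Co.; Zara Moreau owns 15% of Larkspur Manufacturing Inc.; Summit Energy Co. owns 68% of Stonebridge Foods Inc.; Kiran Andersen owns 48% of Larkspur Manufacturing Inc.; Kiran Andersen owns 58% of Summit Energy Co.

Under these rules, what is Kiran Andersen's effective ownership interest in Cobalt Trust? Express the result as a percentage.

By spousal attribution (R1), Kiran Andersen is treated as also owning Tobias Andersen's interest in Summit Energy Co, giving 58% + 42% = 100%.
By spousal attribution (R1), Kiran Andersen is treated as also owning Tobias Andersen's interest in Larkspur Manufacturing Inc, giving 48% + 36% = 84%.
By spousal attribution (R1), Kiran Andersen is treated as owning Tobias Andersen's 9% interest in Cobalt Trust.
Chain via Summit Energy Co. → Stonebridge Foods Inc. (R2): 100% × 68% × 43% = 29.24% of Cobalt Trust.
Chain via Larkspur Manufacturing Inc. → Highfield Ventures LLC (R2): 84% × 82% × 47% = 32.3736% of Cobalt Trust.
Direct interest in Cobalt Trust: 9%.
Aggregating (R3): 29.24% + 32.3736% + 9% = 70.6136%.

70.6136%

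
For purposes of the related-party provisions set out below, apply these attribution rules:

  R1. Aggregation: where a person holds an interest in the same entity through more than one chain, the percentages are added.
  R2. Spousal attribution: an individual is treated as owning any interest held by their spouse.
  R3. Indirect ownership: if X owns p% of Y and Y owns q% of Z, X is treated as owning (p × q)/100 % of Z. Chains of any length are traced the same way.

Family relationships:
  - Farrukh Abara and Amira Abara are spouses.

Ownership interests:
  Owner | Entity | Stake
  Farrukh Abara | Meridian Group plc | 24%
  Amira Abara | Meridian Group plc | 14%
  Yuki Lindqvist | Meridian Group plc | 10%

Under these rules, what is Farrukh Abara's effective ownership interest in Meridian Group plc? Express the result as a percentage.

By spousal attribution (R2), Farrukh Abara is treated as also owning Amira Abara's interest in Meridian Group plc, giving 24% + 14% = 38%.
Direct interest in Meridian Group plc: 38%.

38%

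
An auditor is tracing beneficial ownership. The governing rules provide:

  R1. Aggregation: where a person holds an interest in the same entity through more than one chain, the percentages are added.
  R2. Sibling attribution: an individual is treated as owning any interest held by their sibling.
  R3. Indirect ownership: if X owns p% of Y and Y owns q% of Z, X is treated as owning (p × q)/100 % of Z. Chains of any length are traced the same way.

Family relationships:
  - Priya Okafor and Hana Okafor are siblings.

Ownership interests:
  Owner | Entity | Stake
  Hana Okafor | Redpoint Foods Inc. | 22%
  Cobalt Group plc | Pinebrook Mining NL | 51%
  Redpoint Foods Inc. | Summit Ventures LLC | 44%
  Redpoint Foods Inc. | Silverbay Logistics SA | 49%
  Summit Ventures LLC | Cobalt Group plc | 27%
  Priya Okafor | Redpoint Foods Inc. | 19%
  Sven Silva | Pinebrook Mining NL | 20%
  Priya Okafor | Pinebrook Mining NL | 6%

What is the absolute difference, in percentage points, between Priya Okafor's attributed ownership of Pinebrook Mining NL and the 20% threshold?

By sibling attribution (R2), Priya Okafor is treated as also owning Hana Okafor's interest in Redpoint Foods Inc, giving 19% + 22% = 41%.
Chain via Redpoint Foods Inc. → Summit Ventures LLC → Cobalt Group plc (R3): 41% × 44% × 27% × 51% = 2.484108% of Pinebrook Mining NL.
Direct interest in Pinebrook Mining NL: 6%.
Aggregating (R1): 2.484108% + 6% = 8.484108%.
8.484108% falls short of the 20% threshold by 11.515892 percentage points.

11.515892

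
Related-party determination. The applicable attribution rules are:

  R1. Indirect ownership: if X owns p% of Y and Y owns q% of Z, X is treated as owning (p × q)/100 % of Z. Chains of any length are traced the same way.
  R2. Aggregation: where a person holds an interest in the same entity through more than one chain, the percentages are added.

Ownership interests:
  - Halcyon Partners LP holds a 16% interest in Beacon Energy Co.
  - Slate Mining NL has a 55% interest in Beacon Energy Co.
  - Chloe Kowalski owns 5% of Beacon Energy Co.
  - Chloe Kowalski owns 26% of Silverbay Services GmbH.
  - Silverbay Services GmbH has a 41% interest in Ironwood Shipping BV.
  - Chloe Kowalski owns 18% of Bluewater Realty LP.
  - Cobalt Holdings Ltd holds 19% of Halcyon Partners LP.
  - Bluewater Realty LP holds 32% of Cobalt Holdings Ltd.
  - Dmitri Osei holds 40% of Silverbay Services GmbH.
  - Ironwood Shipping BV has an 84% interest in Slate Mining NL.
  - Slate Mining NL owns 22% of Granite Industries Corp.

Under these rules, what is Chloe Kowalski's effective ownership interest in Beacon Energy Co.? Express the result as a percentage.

10.100024%

Chain via Bluewater Realty LP → Cobalt Holdings Ltd → Halcyon Partners LP (R1): 18% × 32% × 19% × 16% = 0.175104% of Beacon Energy Co.
Chain via Silverbay Services GmbH → Ironwood Shipping BV → Slate Mining NL (R1): 26% × 41% × 84% × 55% = 4.92492% of Beacon Energy Co.
Direct interest in Beacon Energy Co: 5%.
Aggregating (R2): 0.175104% + 4.92492% + 5% = 10.100024%.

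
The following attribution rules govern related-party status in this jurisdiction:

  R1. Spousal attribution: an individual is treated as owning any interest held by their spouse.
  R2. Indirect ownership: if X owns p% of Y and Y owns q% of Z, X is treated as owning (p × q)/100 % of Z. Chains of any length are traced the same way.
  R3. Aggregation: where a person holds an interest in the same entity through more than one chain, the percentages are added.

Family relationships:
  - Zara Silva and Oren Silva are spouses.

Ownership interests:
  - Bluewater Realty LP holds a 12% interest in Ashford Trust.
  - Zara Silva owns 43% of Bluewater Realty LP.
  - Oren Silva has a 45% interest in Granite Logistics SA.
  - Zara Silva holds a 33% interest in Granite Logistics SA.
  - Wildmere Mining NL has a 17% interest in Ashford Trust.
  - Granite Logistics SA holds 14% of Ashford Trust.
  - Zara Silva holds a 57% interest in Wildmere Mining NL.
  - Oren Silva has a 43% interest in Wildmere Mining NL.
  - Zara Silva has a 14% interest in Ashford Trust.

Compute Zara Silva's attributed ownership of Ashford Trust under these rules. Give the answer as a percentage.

By spousal attribution (R1), Zara Silva is treated as also owning Oren Silva's interest in Wildmere Mining NL, giving 57% + 43% = 100%.
By spousal attribution (R1), Zara Silva is treated as also owning Oren Silva's interest in Granite Logistics SA, giving 33% + 45% = 78%.
Chain via Wildmere Mining NL (R2): 100% × 17% = 17% of Ashford Trust.
Chain via Granite Logistics SA (R2): 78% × 14% = 10.92% of Ashford Trust.
Chain via Bluewater Realty LP (R2): 43% × 12% = 5.16% of Ashford Trust.
Direct interest in Ashford Trust: 14%.
Aggregating (R3): 17% + 10.92% + 5.16% + 14% = 47.08%.

47.08%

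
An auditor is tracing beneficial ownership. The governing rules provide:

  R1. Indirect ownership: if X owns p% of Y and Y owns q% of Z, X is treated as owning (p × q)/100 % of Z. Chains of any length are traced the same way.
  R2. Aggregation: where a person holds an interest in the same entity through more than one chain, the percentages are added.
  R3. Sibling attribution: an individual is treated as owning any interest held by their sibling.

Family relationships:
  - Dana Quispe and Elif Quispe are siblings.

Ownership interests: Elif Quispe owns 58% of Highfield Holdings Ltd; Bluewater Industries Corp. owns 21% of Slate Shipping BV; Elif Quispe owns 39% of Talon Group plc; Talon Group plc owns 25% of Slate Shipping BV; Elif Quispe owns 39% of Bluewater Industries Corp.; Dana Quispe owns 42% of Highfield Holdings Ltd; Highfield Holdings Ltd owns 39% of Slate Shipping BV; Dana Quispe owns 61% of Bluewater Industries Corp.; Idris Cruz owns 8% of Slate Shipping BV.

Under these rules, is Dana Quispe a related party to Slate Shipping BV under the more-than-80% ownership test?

By sibling attribution (R3), Dana Quispe is treated as also owning Elif Quispe's interest in Highfield Holdings Ltd, giving 42% + 58% = 100%.
By sibling attribution (R3), Dana Quispe is treated as also owning Elif Quispe's interest in Bluewater Industries Corp, giving 61% + 39% = 100%.
By sibling attribution (R3), Dana Quispe is treated as owning Elif Quispe's 39% interest in Talon Group plc.
Chain via Highfield Holdings Ltd (R1): 100% × 39% = 39% of Slate Shipping BV.
Chain via Bluewater Industries Corp. (R1): 100% × 21% = 21% of Slate Shipping BV.
Chain via Talon Group plc (R1): 39% × 25% = 9.75% of Slate Shipping BV.
Aggregating (R2): 39% + 21% + 9.75% = 69.75%.
69.75% does not exceed the 80% threshold, so Dana is not a related party to Slate Shipping BV.

No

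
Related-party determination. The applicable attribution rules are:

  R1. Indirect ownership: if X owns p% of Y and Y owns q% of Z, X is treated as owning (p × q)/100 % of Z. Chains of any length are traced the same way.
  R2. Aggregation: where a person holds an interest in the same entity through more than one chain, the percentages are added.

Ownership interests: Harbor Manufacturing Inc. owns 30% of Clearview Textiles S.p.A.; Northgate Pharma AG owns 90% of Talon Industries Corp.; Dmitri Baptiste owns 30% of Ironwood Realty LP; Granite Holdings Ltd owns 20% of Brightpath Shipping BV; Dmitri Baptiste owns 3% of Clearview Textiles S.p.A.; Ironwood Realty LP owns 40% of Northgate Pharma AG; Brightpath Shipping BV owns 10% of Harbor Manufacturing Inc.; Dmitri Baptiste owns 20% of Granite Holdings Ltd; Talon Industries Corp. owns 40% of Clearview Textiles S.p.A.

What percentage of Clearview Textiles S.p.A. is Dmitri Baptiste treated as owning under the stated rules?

7.44%

Chain via Ironwood Realty LP → Northgate Pharma AG → Talon Industries Corp. (R1): 30% × 40% × 90% × 40% = 4.32% of Clearview Textiles S.p.A.
Chain via Granite Holdings Ltd → Brightpath Shipping BV → Harbor Manufacturing Inc. (R1): 20% × 20% × 10% × 30% = 0.12% of Clearview Textiles S.p.A.
Direct interest in Clearview Textiles S.p.A: 3%.
Aggregating (R2): 4.32% + 0.12% + 3% = 7.44%.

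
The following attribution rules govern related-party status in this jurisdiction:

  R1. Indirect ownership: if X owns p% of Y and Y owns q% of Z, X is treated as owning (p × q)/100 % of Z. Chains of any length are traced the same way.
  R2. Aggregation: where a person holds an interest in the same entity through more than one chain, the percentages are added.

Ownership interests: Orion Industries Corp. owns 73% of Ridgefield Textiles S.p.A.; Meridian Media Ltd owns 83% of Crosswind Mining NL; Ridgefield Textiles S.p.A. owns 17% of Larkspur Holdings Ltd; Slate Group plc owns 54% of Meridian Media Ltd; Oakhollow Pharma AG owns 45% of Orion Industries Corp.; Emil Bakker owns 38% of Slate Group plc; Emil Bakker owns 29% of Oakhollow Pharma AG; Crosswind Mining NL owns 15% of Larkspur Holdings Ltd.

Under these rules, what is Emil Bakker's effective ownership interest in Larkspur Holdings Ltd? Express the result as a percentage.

4.174245%

Chain via Slate Group plc → Meridian Media Ltd → Crosswind Mining NL (R1): 38% × 54% × 83% × 15% = 2.55474% of Larkspur Holdings Ltd.
Chain via Oakhollow Pharma AG → Orion Industries Corp. → Ridgefield Textiles S.p.A. (R1): 29% × 45% × 73% × 17% = 1.619505% of Larkspur Holdings Ltd.
Aggregating (R2): 2.55474% + 1.619505% = 4.174245%.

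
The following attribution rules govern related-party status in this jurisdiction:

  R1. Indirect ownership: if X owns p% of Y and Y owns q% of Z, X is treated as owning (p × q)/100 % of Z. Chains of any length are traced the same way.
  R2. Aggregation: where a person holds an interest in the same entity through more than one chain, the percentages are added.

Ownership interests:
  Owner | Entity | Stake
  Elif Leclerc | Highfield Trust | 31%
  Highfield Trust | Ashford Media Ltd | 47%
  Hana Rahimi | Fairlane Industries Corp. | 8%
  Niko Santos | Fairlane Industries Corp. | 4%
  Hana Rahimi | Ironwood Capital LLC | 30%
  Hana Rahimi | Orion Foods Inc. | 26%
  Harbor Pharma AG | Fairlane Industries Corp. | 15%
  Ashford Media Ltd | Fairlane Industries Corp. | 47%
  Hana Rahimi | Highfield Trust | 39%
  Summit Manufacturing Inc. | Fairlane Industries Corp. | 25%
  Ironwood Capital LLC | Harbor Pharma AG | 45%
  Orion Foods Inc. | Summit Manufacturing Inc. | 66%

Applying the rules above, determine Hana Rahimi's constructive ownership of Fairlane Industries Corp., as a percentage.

Chain via Ironwood Capital LLC → Harbor Pharma AG (R1): 30% × 45% × 15% = 2.025% of Fairlane Industries Corp.
Chain via Orion Foods Inc. → Summit Manufacturing Inc. (R1): 26% × 66% × 25% = 4.29% of Fairlane Industries Corp.
Chain via Highfield Trust → Ashford Media Ltd (R1): 39% × 47% × 47% = 8.6151% of Fairlane Industries Corp.
Direct interest in Fairlane Industries Corp: 8%.
Aggregating (R2): 2.025% + 4.29% + 8.6151% + 8% = 22.9301%.

22.9301%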